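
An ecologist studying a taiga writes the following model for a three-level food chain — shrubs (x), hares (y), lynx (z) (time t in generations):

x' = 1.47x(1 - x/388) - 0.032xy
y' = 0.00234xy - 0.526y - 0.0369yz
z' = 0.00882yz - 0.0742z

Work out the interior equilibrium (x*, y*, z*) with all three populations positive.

x* ≈ 317, y* ≈ 8.41, z* ≈ 5.84

From dz/dt = 0: 0.00882y* = 0.0742, so y* = 8.41.
From dx/dt = 0: 1.47(1 - x*/388) = 0.032·8.41, giving x* = 388·(1 - 0.183) = 317.
From dy/dt = 0: 0.00234·317 - 0.526 = 0.0369z*, so z* = 0.216/0.0369 = 5.84.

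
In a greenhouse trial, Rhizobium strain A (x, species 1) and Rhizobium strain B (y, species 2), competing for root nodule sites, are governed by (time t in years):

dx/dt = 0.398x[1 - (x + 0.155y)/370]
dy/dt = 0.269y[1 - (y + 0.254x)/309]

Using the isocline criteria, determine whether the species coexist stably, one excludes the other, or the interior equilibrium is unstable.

stable coexistence

Compare the nullcline intercepts: K1/α12 = 370/0.155 = 2390 > K2 = 309; K2/α21 = 309/0.254 = 1220 > K1 = 370.
Since both inequalities hold, each species can invade when rare, so the interior equilibrium is stable.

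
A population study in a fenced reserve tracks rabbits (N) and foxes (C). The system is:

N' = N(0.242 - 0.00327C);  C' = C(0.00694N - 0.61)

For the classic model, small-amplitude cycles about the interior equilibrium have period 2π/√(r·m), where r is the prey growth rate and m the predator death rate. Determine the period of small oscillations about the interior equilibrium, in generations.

T ≈ 16.4 generations

Here r = 0.242 and m = 0.61, so r·m = 0.148.
ω = √0.148 = 0.384 per generation, hence T = 2π/ω ≈ 16.4 generations.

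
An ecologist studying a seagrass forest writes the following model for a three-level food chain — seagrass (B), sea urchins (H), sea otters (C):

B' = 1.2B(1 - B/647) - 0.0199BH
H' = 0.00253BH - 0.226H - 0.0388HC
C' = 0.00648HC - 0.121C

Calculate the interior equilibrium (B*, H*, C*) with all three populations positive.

B* ≈ 447, H* ≈ 18.7, C* ≈ 23.3

From dC/dt = 0: 0.00648H* = 0.121, so H* = 18.7.
From dB/dt = 0: 1.2(1 - B*/647) = 0.0199·18.7, giving B* = 647·(1 - 0.31) = 447.
From dH/dt = 0: 0.00253·447 - 0.226 = 0.0388C*, so C* = 0.904/0.0388 = 23.3.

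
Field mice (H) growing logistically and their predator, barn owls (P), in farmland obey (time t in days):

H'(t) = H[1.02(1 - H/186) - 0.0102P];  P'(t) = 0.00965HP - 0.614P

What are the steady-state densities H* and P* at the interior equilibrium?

From dP/dt = 0 with P > 0: 0.00965H* = 0.614, so H* = 63.6.
Substitute into dH/dt = 0: 1.02(1 - 63.6/186) = 0.0102P*.
The bracket is 0.658, giving P* = 0.671/0.0102 = 65.8.

H* ≈ 63.6, P* ≈ 65.8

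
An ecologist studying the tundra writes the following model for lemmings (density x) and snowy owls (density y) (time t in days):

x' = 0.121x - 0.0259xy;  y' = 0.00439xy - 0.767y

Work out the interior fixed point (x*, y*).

Set dy/dt = 0 with y > 0: 0.00439x - 0.767 = 0, so x* = 0.767/0.00439 = 175.
Set dx/dt = 0 with x > 0: 0.121 - 0.0259y = 0, so y* = 0.121/0.0259 = 4.67.

x* ≈ 175, y* ≈ 4.67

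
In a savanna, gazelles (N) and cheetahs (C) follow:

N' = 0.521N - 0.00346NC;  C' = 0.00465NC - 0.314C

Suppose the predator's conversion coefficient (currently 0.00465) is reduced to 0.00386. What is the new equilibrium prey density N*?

N* ≈ 81.3

At the interior fixed point, setting dC/dt = 0 with C > 0 fixes N* = (predator death rate)/(NC coefficient) — independent of the other coefficients.
With the change, N* = 0.314/0.00386 = 81.3; it rises from 67.5.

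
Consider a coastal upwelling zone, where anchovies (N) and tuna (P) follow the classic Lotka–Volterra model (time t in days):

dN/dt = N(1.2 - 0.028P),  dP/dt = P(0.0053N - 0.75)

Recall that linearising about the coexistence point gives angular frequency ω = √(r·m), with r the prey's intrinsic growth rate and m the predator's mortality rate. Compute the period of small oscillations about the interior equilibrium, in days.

T ≈ 6.62 days

Here r = 1.2 and m = 0.75, so r·m = 0.9.
ω = √0.9 = 0.949 per day, hence T = 2π/ω ≈ 6.62 days.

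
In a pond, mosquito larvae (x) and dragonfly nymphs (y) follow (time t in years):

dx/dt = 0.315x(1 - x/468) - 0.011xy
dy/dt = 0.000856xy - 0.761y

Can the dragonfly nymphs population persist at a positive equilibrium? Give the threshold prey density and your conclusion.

Threshold x = 889; K < 889, so no, the predator goes extinct.

The predator equation gives dy/dt > 0 only when x > 0.761/0.000856 = 889.
Without the predator, x → K = 468. Since 468 < 889, the predator cannot invade.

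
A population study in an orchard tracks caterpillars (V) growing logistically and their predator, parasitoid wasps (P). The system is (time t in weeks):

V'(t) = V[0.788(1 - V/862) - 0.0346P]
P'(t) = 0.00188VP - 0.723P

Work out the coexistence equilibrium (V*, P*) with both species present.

From dP/dt = 0 with P > 0: 0.00188V* = 0.723, so V* = 385.
Substitute into dV/dt = 0: 0.788(1 - 385/862) = 0.0346P*.
The bracket is 0.554, giving P* = 0.436/0.0346 = 12.6.

V* ≈ 385, P* ≈ 12.6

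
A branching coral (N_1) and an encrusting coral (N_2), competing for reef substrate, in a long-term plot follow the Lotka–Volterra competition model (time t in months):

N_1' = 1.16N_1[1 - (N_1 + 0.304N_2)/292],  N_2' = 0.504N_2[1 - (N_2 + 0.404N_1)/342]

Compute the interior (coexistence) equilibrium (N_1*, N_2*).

Setting both brackets to zero gives the nullclines N_1 + 0.304N_2 = 292 and 0.404N_1 + N_2 = 342.
Substituting N_2 = 342 - 0.404N_1 into the first: N_1(1 - 0.304·0.404) = 292 - 0.304·342.
So N_1* = 188/0.877 = 214, and then N_2* = 342 - 0.404·214 = 255.

N_1* ≈ 214, N_2* ≈ 255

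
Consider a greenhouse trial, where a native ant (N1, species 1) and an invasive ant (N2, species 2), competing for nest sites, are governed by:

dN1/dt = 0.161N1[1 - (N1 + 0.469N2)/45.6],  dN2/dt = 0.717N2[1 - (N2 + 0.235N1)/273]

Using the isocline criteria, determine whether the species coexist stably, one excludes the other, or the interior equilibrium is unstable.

species 2 excludes species 1

Compare the nullcline intercepts: K1/α12 = 45.6/0.469 = 97.2 < K2 = 273; K2/α21 = 273/0.235 = 1160 > K1 = 45.6.
Since the inequalities point opposite ways, species 2 can invade but species 1 cannot.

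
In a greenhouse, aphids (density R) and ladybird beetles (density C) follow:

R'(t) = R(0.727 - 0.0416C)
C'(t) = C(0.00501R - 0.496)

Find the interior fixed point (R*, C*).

Set dC/dt = 0 with C > 0: 0.00501R - 0.496 = 0, so R* = 0.496/0.00501 = 99.
Set dR/dt = 0 with R > 0: 0.727 - 0.0416C = 0, so C* = 0.727/0.0416 = 17.5.

R* ≈ 99, C* ≈ 17.5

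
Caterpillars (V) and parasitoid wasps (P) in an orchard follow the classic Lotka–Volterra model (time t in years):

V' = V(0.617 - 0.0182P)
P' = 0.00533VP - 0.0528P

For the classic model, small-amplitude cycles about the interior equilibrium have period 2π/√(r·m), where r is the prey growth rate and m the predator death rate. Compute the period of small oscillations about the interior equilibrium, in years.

T ≈ 34.8 years

Here r = 0.617 and m = 0.0528, so r·m = 0.0326.
ω = √0.0326 = 0.18 per year, hence T = 2π/ω ≈ 34.8 years.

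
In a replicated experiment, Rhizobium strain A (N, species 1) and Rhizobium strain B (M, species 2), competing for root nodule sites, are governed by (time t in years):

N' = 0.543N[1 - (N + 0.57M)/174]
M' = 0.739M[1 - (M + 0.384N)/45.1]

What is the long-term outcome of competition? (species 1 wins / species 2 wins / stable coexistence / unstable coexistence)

species 1 excludes species 2

Compare the nullcline intercepts: K1/α12 = 174/0.57 = 305 > K2 = 45.1; K2/α21 = 45.1/0.384 = 117 < K1 = 174.
Since the inequalities point opposite ways, species 1 can invade but species 2 cannot.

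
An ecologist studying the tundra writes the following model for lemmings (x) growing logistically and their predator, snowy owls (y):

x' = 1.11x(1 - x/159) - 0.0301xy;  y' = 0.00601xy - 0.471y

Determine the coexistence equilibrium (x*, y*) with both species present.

x* ≈ 78.4, y* ≈ 18.7

From dy/dt = 0 with y > 0: 0.00601x* = 0.471, so x* = 78.4.
Substitute into dx/dt = 0: 1.11(1 - 78.4/159) = 0.0301y*.
The bracket is 0.507, giving y* = 0.563/0.0301 = 18.7.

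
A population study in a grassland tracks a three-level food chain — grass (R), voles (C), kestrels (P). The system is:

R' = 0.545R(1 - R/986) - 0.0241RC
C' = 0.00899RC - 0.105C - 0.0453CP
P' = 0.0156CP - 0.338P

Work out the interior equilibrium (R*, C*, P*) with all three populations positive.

R* ≈ 41.3, C* ≈ 21.7, P* ≈ 5.88

From dP/dt = 0: 0.0156C* = 0.338, so C* = 21.7.
From dR/dt = 0: 0.545(1 - R*/986) = 0.0241·21.7, giving R* = 986·(1 - 0.958) = 41.3.
From dC/dt = 0: 0.00899·41.3 - 0.105 = 0.0453P*, so P* = 0.266/0.0453 = 5.88.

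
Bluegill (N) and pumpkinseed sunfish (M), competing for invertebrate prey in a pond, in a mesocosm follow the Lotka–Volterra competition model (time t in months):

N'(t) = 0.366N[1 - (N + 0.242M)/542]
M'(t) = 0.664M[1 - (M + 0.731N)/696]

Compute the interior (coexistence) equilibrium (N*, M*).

N* ≈ 454, M* ≈ 364

Setting both brackets to zero gives the nullclines N + 0.242M = 542 and 0.731N + M = 696.
Substituting M = 696 - 0.731N into the first: N(1 - 0.242·0.731) = 542 - 0.242·696.
So N* = 374/0.823 = 454, and then M* = 696 - 0.731·454 = 364.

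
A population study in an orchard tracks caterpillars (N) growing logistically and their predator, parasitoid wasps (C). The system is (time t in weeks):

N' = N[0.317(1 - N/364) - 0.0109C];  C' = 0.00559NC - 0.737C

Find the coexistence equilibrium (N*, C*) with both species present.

N* ≈ 132, C* ≈ 18.5

From dC/dt = 0 with C > 0: 0.00559N* = 0.737, so N* = 132.
Substitute into dN/dt = 0: 0.317(1 - 132/364) = 0.0109C*.
The bracket is 0.638, giving C* = 0.202/0.0109 = 18.5.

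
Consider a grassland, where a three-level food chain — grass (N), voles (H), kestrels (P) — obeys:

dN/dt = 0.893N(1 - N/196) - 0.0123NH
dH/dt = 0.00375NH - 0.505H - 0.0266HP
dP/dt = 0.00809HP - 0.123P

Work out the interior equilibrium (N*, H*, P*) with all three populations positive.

N* ≈ 155, H* ≈ 15.2, P* ≈ 2.86

From dP/dt = 0: 0.00809H* = 0.123, so H* = 15.2.
From dN/dt = 0: 0.893(1 - N*/196) = 0.0123·15.2, giving N* = 196·(1 - 0.209) = 155.
From dH/dt = 0: 0.00375·155 - 0.505 = 0.0266P*, so P* = 0.0761/0.0266 = 2.86.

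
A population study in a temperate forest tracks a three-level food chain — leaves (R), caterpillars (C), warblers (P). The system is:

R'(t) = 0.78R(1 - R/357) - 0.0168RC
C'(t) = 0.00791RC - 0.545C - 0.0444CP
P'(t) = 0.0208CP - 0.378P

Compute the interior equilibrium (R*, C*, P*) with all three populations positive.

From dP/dt = 0: 0.0208C* = 0.378, so C* = 18.2.
From dR/dt = 0: 0.78(1 - R*/357) = 0.0168·18.2, giving R* = 357·(1 - 0.391) = 217.
From dC/dt = 0: 0.00791·217 - 0.545 = 0.0444P*, so P* = 1.17/0.0444 = 26.4.

R* ≈ 217, C* ≈ 18.2, P* ≈ 26.4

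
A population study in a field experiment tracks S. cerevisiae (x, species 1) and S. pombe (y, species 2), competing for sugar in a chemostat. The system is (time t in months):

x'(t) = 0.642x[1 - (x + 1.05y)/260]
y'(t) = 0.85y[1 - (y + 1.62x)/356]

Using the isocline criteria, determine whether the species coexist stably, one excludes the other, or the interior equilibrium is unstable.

unstable coexistence (outcome depends on initial conditions)

Compare the nullcline intercepts: K1/α12 = 260/1.05 = 248 < K2 = 356; K2/α21 = 356/1.62 = 220 < K1 = 260.
Since both are reversed, neither can invade when rare; the interior point is a saddle.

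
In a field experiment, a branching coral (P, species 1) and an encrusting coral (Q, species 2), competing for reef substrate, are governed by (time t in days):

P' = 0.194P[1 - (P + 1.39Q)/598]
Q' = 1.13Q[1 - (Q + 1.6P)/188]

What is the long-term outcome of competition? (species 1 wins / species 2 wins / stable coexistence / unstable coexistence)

Compare the nullcline intercepts: K1/α12 = 598/1.39 = 430 > K2 = 188; K2/α21 = 188/1.6 = 118 < K1 = 598.
Since the inequalities point opposite ways, species 1 can invade but species 2 cannot.

species 1 excludes species 2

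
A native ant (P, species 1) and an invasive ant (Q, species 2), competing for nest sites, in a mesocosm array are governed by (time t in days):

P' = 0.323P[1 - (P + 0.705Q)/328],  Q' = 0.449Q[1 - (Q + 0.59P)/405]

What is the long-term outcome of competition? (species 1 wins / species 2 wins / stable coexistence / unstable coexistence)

Compare the nullcline intercepts: K1/α12 = 328/0.705 = 465 > K2 = 405; K2/α21 = 405/0.59 = 686 > K1 = 328.
Since both inequalities hold, each species can invade when rare, so the interior equilibrium is stable.

stable coexistence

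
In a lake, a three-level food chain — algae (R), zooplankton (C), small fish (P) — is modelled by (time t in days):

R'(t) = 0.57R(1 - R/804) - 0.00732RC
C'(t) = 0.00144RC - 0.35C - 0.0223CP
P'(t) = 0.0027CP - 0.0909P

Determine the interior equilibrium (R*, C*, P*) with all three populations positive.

R* ≈ 456, C* ≈ 33.7, P* ≈ 13.8

From dP/dt = 0: 0.0027C* = 0.0909, so C* = 33.7.
From dR/dt = 0: 0.57(1 - R*/804) = 0.00732·33.7, giving R* = 804·(1 - 0.432) = 456.
From dC/dt = 0: 0.00144·456 - 0.35 = 0.0223P*, so P* = 0.307/0.0223 = 13.8.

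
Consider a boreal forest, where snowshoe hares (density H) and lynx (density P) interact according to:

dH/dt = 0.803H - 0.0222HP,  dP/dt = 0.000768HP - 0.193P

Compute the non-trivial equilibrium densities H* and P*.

Set dP/dt = 0 with P > 0: 0.000768H - 0.193 = 0, so H* = 0.193/0.000768 = 251.
Set dH/dt = 0 with H > 0: 0.803 - 0.0222P = 0, so P* = 0.803/0.0222 = 36.2.

H* ≈ 251, P* ≈ 36.2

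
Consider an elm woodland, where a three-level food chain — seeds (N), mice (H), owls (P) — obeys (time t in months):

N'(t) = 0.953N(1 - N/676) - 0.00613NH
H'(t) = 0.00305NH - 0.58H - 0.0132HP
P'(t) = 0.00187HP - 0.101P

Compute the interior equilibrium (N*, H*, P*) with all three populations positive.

N* ≈ 441, H* ≈ 54, P* ≈ 58

From dP/dt = 0: 0.00187H* = 0.101, so H* = 54.
From dN/dt = 0: 0.953(1 - N*/676) = 0.00613·54, giving N* = 676·(1 - 0.347) = 441.
From dH/dt = 0: 0.00305·441 - 0.58 = 0.0132P*, so P* = 0.766/0.0132 = 58.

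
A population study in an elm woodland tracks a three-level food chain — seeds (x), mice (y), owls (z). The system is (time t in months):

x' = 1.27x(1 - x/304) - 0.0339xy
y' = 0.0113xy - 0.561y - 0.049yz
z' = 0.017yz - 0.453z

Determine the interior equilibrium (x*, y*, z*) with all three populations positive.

x* ≈ 87.8, y* ≈ 26.6, z* ≈ 8.79

From dz/dt = 0: 0.017y* = 0.453, so y* = 26.6.
From dx/dt = 0: 1.27(1 - x*/304) = 0.0339·26.6, giving x* = 304·(1 - 0.711) = 87.8.
From dy/dt = 0: 0.0113·87.8 - 0.561 = 0.049z*, so z* = 0.431/0.049 = 8.79.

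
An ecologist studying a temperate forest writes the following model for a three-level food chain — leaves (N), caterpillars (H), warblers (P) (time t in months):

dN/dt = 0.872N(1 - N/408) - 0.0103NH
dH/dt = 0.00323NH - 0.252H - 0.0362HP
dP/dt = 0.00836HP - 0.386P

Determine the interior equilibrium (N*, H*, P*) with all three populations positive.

N* ≈ 185, H* ≈ 46.2, P* ≈ 9.59

From dP/dt = 0: 0.00836H* = 0.386, so H* = 46.2.
From dN/dt = 0: 0.872(1 - N*/408) = 0.0103·46.2, giving N* = 408·(1 - 0.545) = 185.
From dH/dt = 0: 0.00323·185 - 0.252 = 0.0362P*, so P* = 0.347/0.0362 = 9.59.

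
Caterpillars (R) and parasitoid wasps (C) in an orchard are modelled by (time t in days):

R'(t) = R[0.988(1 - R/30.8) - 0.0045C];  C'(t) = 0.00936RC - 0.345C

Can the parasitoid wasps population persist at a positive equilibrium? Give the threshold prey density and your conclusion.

Threshold R = 36.9; K < 36.9, so no, the predator goes extinct.

The predator equation gives dC/dt > 0 only when R > 0.345/0.00936 = 36.9.
Without the predator, R → K = 30.8. Since 30.8 < 36.9, the predator cannot invade.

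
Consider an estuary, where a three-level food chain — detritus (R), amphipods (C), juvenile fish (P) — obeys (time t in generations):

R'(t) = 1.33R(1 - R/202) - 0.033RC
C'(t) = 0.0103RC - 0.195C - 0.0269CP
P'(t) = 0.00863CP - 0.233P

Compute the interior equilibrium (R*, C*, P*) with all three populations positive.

R* ≈ 66.7, C* ≈ 27, P* ≈ 18.3

From dP/dt = 0: 0.00863C* = 0.233, so C* = 27.
From dR/dt = 0: 1.33(1 - R*/202) = 0.033·27, giving R* = 202·(1 - 0.67) = 66.7.
From dC/dt = 0: 0.0103·66.7 - 0.195 = 0.0269P*, so P* = 0.492/0.0269 = 18.3.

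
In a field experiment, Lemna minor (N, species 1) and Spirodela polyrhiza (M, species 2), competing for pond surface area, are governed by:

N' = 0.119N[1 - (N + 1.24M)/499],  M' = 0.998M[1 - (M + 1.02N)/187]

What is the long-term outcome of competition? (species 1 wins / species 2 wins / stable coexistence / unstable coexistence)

Compare the nullcline intercepts: K1/α12 = 499/1.24 = 402 > K2 = 187; K2/α21 = 187/1.02 = 183 < K1 = 499.
Since the inequalities point opposite ways, species 1 can invade but species 2 cannot.

species 1 excludes species 2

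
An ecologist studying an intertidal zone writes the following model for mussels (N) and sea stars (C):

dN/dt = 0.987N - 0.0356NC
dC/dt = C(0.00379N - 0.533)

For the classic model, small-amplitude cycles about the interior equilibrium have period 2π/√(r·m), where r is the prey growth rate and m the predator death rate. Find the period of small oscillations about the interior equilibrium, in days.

T ≈ 8.66 days

Here r = 0.987 and m = 0.533, so r·m = 0.526.
ω = √0.526 = 0.725 per day, hence T = 2π/ω ≈ 8.66 days.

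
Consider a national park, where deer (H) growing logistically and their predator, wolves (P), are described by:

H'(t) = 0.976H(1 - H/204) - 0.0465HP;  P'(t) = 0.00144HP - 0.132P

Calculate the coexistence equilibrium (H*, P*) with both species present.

H* ≈ 91.7, P* ≈ 11.6

From dP/dt = 0 with P > 0: 0.00144H* = 0.132, so H* = 91.7.
Substitute into dH/dt = 0: 0.976(1 - 91.7/204) = 0.0465P*.
The bracket is 0.551, giving P* = 0.537/0.0465 = 11.6.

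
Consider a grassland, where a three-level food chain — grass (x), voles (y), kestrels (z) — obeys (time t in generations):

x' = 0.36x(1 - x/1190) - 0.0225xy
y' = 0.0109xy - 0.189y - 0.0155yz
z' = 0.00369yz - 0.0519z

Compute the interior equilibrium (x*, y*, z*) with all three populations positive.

x* ≈ 144, y* ≈ 14.1, z* ≈ 89

From dz/dt = 0: 0.00369y* = 0.0519, so y* = 14.1.
From dx/dt = 0: 0.36(1 - x*/1190) = 0.0225·14.1, giving x* = 1190·(1 - 0.879) = 144.
From dy/dt = 0: 0.0109·144 - 0.189 = 0.0155z*, so z* = 1.38/0.0155 = 89.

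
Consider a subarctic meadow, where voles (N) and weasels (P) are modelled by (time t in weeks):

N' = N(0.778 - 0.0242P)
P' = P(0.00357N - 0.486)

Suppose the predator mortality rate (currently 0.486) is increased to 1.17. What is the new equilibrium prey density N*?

At the interior fixed point, setting dP/dt = 0 with P > 0 fixes N* = (predator death rate)/(NP coefficient) — independent of the other coefficients.
With the change, N* = 1.17/0.00357 = 328; it rises from 136.

N* ≈ 328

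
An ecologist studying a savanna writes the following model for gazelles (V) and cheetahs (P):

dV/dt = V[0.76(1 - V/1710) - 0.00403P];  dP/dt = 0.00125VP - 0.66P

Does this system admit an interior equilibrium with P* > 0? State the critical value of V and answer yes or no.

The predator equation gives dP/dt > 0 only when V > 0.66/0.00125 = 528.
Without the predator, V → K = 1710. Since 1710 > 528, the predator can invade and persist.

Threshold V = 528; K > 528, so yes, the predator persists.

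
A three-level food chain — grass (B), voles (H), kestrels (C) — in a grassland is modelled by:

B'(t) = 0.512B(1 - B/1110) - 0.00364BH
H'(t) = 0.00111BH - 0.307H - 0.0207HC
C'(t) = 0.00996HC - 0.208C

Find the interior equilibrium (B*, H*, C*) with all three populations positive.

From dC/dt = 0: 0.00996H* = 0.208, so H* = 20.9.
From dB/dt = 0: 0.512(1 - B*/1110) = 0.00364·20.9, giving B* = 1110·(1 - 0.148) = 945.
From dH/dt = 0: 0.00111·945 - 0.307 = 0.0207C*, so C* = 0.742/0.0207 = 35.9.

B* ≈ 945, H* ≈ 20.9, C* ≈ 35.9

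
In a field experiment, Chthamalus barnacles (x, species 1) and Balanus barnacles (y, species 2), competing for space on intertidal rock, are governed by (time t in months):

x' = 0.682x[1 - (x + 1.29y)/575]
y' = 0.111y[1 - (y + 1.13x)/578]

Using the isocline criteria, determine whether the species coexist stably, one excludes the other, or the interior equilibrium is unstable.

unstable coexistence (outcome depends on initial conditions)

Compare the nullcline intercepts: K1/α12 = 575/1.29 = 446 < K2 = 578; K2/α21 = 578/1.13 = 512 < K1 = 575.
Since both are reversed, neither can invade when rare; the interior point is a saddle.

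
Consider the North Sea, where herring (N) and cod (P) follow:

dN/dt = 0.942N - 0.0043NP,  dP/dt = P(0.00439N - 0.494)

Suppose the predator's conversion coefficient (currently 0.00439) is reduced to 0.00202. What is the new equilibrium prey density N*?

At the interior fixed point, setting dP/dt = 0 with P > 0 fixes N* = (predator death rate)/(NP coefficient) — independent of the other coefficients.
With the change, N* = 0.494/0.00202 = 245; it rises from 113.

N* ≈ 245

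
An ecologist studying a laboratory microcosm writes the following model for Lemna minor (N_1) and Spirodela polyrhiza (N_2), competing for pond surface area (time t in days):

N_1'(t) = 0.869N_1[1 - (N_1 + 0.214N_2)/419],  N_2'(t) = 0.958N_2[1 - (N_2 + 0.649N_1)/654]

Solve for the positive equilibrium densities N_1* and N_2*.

N_1* ≈ 324, N_2* ≈ 444

Setting both brackets to zero gives the nullclines N_1 + 0.214N_2 = 419 and 0.649N_1 + N_2 = 654.
Substituting N_2 = 654 - 0.649N_1 into the first: N_1(1 - 0.214·0.649) = 419 - 0.214·654.
So N_1* = 279/0.861 = 324, and then N_2* = 654 - 0.649·324 = 444.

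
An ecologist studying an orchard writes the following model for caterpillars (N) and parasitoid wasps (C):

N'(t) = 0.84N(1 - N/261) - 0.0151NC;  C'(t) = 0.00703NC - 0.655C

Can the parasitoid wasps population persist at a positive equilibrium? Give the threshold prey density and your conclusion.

The predator equation gives dC/dt > 0 only when N > 0.655/0.00703 = 93.2.
Without the predator, N → K = 261. Since 261 > 93.2, the predator can invade and persist.

Threshold N = 93.2; K > 93.2, so yes, the predator persists.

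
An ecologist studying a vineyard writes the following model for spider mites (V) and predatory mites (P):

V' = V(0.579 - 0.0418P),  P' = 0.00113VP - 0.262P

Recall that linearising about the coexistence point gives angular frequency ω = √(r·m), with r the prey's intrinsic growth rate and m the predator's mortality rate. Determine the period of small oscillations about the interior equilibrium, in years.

T ≈ 16.1 years

Here r = 0.579 and m = 0.262, so r·m = 0.152.
ω = √0.152 = 0.389 per year, hence T = 2π/ω ≈ 16.1 years.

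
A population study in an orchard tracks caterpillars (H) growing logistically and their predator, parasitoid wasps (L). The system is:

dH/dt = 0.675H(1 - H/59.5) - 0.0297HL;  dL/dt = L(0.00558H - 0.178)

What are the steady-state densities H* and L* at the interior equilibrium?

H* ≈ 31.9, L* ≈ 10.5

From dL/dt = 0 with L > 0: 0.00558H* = 0.178, so H* = 31.9.
Substitute into dH/dt = 0: 0.675(1 - 31.9/59.5) = 0.0297L*.
The bracket is 0.464, giving L* = 0.313/0.0297 = 10.5.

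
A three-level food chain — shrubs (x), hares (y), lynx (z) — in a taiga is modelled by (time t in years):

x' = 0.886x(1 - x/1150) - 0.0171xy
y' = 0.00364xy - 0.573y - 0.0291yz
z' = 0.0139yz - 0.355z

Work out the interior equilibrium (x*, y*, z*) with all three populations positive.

From dz/dt = 0: 0.0139y* = 0.355, so y* = 25.5.
From dx/dt = 0: 0.886(1 - x*/1150) = 0.0171·25.5, giving x* = 1150·(1 - 0.493) = 583.
From dy/dt = 0: 0.00364·583 - 0.573 = 0.0291z*, so z* = 1.55/0.0291 = 53.3.

x* ≈ 583, y* ≈ 25.5, z* ≈ 53.3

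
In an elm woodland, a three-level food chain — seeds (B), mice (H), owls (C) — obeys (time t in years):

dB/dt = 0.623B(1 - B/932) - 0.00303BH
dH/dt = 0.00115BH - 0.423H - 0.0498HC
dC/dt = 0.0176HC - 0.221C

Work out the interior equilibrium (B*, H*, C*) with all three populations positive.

From dC/dt = 0: 0.0176H* = 0.221, so H* = 12.6.
From dB/dt = 0: 0.623(1 - B*/932) = 0.00303·12.6, giving B* = 932·(1 - 0.0611) = 875.
From dH/dt = 0: 0.00115·875 - 0.423 = 0.0498C*, so C* = 0.583/0.0498 = 11.7.

B* ≈ 875, H* ≈ 12.6, C* ≈ 11.7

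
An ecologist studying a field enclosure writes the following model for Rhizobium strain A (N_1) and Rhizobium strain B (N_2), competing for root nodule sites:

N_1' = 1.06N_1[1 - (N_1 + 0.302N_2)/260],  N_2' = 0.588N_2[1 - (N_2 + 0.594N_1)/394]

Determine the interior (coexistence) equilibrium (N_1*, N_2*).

Setting both brackets to zero gives the nullclines N_1 + 0.302N_2 = 260 and 0.594N_1 + N_2 = 394.
Substituting N_2 = 394 - 0.594N_1 into the first: N_1(1 - 0.302·0.594) = 260 - 0.302·394.
So N_1* = 141/0.821 = 172, and then N_2* = 394 - 0.594·172 = 292.

N_1* ≈ 172, N_2* ≈ 292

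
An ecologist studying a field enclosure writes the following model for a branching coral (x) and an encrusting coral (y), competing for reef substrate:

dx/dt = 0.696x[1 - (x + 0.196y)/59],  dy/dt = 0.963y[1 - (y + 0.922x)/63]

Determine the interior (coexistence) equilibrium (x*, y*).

x* ≈ 56.9, y* ≈ 10.5

Setting both brackets to zero gives the nullclines x + 0.196y = 59 and 0.922x + y = 63.
Substituting y = 63 - 0.922x into the first: x(1 - 0.196·0.922) = 59 - 0.196·63.
So x* = 46.7/0.819 = 56.9, and then y* = 63 - 0.922·56.9 = 10.5.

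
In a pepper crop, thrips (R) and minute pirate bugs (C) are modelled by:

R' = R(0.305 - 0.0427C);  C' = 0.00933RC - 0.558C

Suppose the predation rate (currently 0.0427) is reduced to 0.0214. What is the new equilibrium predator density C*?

C* ≈ 14.3

At the interior fixed point, setting dR/dt = 0 with R > 0 fixes C* = (prey growth rate)/(RC coefficient) — independent of the other coefficients.
With the change, C* = 0.305/0.0214 = 14.3; it rises from 7.14.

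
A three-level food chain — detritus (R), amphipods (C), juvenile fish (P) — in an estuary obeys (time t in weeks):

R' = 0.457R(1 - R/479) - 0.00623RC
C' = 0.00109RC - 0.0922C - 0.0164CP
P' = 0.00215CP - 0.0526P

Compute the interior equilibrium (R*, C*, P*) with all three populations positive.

From dP/dt = 0: 0.00215C* = 0.0526, so C* = 24.5.
From dR/dt = 0: 0.457(1 - R*/479) = 0.00623·24.5, giving R* = 479·(1 - 0.334) = 319.
From dC/dt = 0: 0.00109·319 - 0.0922 = 0.0164P*, so P* = 0.256/0.0164 = 15.6.

R* ≈ 319, C* ≈ 24.5, P* ≈ 15.6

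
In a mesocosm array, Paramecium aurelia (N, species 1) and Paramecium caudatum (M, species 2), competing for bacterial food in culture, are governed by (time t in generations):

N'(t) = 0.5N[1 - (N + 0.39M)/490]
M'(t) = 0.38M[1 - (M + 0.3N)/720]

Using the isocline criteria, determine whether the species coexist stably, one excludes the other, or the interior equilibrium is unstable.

stable coexistence

Compare the nullcline intercepts: K1/α12 = 490/0.39 = 1260 > K2 = 720; K2/α21 = 720/0.3 = 2400 > K1 = 490.
Since both inequalities hold, each species can invade when rare, so the interior equilibrium is stable.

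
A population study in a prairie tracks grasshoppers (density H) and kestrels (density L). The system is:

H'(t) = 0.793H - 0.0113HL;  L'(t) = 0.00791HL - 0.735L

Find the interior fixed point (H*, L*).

Set dL/dt = 0 with L > 0: 0.00791H - 0.735 = 0, so H* = 0.735/0.00791 = 92.9.
Set dH/dt = 0 with H > 0: 0.793 - 0.0113L = 0, so L* = 0.793/0.0113 = 70.2.

H* ≈ 92.9, L* ≈ 70.2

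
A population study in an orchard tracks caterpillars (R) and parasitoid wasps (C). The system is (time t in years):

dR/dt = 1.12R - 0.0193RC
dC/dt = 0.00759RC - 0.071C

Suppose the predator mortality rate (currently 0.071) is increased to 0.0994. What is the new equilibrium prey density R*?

R* ≈ 13.1

At the interior fixed point, setting dC/dt = 0 with C > 0 fixes R* = (predator death rate)/(RC coefficient) — independent of the other coefficients.
With the change, R* = 0.0994/0.00759 = 13.1; it rises from 9.35.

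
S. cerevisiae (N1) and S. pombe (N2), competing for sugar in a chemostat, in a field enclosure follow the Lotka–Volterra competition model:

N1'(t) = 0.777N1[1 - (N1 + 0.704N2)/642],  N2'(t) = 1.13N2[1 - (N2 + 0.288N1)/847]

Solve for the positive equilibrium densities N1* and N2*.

N1* ≈ 57.3, N2* ≈ 830

Setting both brackets to zero gives the nullclines N1 + 0.704N2 = 642 and 0.288N1 + N2 = 847.
Substituting N2 = 847 - 0.288N1 into the first: N1(1 - 0.704·0.288) = 642 - 0.704·847.
So N1* = 45.7/0.797 = 57.3, and then N2* = 847 - 0.288·57.3 = 830.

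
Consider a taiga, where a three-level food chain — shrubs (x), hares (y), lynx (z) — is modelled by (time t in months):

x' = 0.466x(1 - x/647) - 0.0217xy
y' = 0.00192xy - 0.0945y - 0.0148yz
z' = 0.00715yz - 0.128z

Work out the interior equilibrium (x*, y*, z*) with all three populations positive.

x* ≈ 108, y* ≈ 17.9, z* ≈ 7.58

From dz/dt = 0: 0.00715y* = 0.128, so y* = 17.9.
From dx/dt = 0: 0.466(1 - x*/647) = 0.0217·17.9, giving x* = 647·(1 - 0.834) = 108.
From dy/dt = 0: 0.00192·108 - 0.0945 = 0.0148z*, so z* = 0.112/0.0148 = 7.58.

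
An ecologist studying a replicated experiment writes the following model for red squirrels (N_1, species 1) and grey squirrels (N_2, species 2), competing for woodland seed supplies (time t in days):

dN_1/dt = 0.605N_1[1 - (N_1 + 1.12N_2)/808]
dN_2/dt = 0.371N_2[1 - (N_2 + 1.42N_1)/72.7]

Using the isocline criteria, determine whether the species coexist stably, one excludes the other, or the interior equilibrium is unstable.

Compare the nullcline intercepts: K1/α12 = 808/1.12 = 721 > K2 = 72.7; K2/α21 = 72.7/1.42 = 51.2 < K1 = 808.
Since the inequalities point opposite ways, species 1 can invade but species 2 cannot.

species 1 excludes species 2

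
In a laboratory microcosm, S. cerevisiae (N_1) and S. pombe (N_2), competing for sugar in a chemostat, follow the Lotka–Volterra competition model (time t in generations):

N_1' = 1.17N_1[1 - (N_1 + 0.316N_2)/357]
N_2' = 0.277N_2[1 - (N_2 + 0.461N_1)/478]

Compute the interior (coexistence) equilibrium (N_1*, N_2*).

Setting both brackets to zero gives the nullclines N_1 + 0.316N_2 = 357 and 0.461N_1 + N_2 = 478.
Substituting N_2 = 478 - 0.461N_1 into the first: N_1(1 - 0.316·0.461) = 357 - 0.316·478.
So N_1* = 206/0.854 = 241, and then N_2* = 478 - 0.461·241 = 367.

N_1* ≈ 241, N_2* ≈ 367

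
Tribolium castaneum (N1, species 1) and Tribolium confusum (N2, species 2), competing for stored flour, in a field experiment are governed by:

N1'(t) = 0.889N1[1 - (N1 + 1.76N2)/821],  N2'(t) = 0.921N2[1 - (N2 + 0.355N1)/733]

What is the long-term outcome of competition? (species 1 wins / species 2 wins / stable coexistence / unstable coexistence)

Compare the nullcline intercepts: K1/α12 = 821/1.76 = 466 < K2 = 733; K2/α21 = 733/0.355 = 2060 > K1 = 821.
Since the inequalities point opposite ways, species 2 can invade but species 1 cannot.

species 2 excludes species 1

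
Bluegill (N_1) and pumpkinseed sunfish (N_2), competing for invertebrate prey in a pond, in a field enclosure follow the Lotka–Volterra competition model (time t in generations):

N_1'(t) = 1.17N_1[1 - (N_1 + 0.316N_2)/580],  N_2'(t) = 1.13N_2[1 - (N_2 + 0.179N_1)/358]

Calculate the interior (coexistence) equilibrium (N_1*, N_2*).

Setting both brackets to zero gives the nullclines N_1 + 0.316N_2 = 580 and 0.179N_1 + N_2 = 358.
Substituting N_2 = 358 - 0.179N_1 into the first: N_1(1 - 0.316·0.179) = 580 - 0.316·358.
So N_1* = 467/0.943 = 495, and then N_2* = 358 - 0.179·495 = 269.

N_1* ≈ 495, N_2* ≈ 269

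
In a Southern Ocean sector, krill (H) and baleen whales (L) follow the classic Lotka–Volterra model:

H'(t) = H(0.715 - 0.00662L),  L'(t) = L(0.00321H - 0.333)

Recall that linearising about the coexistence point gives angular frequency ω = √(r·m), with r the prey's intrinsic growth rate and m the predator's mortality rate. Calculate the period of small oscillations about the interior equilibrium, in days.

T ≈ 12.9 days

Here r = 0.715 and m = 0.333, so r·m = 0.238.
ω = √0.238 = 0.488 per day, hence T = 2π/ω ≈ 12.9 days.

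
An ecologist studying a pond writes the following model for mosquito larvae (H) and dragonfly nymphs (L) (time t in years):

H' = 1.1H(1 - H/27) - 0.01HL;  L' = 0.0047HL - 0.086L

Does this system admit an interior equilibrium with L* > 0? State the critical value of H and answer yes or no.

Threshold H = 18.3; K > 18.3, so yes, the predator persists.

The predator equation gives dL/dt > 0 only when H > 0.086/0.0047 = 18.3.
Without the predator, H → K = 27. Since 27 > 18.3, the predator can invade and persist.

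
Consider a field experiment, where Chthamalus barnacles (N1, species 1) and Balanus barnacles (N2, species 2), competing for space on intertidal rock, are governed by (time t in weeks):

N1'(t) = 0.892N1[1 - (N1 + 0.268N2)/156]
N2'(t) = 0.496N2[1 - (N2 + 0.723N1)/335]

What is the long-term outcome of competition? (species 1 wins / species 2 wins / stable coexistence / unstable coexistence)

stable coexistence

Compare the nullcline intercepts: K1/α12 = 156/0.268 = 582 > K2 = 335; K2/α21 = 335/0.723 = 463 > K1 = 156.
Since both inequalities hold, each species can invade when rare, so the interior equilibrium is stable.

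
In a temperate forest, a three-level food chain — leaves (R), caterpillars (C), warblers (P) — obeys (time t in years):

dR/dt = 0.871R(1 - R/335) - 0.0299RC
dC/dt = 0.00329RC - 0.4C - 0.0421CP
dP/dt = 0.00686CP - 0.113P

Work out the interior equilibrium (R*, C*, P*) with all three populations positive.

From dP/dt = 0: 0.00686C* = 0.113, so C* = 16.5.
From dR/dt = 0: 0.871(1 - R*/335) = 0.0299·16.5, giving R* = 335·(1 - 0.565) = 146.
From dC/dt = 0: 0.00329·146 - 0.4 = 0.0421P*, so P* = 0.0789/0.0421 = 1.87.

R* ≈ 146, C* ≈ 16.5, P* ≈ 1.87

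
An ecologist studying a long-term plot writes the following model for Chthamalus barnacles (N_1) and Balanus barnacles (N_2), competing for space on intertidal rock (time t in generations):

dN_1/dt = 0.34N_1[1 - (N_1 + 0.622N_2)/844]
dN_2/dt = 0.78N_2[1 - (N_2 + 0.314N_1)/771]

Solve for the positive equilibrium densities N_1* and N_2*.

N_1* ≈ 453, N_2* ≈ 629

Setting both brackets to zero gives the nullclines N_1 + 0.622N_2 = 844 and 0.314N_1 + N_2 = 771.
Substituting N_2 = 771 - 0.314N_1 into the first: N_1(1 - 0.622·0.314) = 844 - 0.622·771.
So N_1* = 364/0.805 = 453, and then N_2* = 771 - 0.314·453 = 629.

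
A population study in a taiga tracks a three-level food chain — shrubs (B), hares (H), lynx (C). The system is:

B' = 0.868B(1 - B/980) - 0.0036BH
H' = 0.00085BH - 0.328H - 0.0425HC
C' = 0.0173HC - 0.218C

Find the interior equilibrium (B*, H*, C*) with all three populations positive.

From dC/dt = 0: 0.0173H* = 0.218, so H* = 12.6.
From dB/dt = 0: 0.868(1 - B*/980) = 0.0036·12.6, giving B* = 980·(1 - 0.0523) = 929.
From dH/dt = 0: 0.00085·929 - 0.328 = 0.0425C*, so C* = 0.461/0.0425 = 10.9.

B* ≈ 929, H* ≈ 12.6, C* ≈ 10.9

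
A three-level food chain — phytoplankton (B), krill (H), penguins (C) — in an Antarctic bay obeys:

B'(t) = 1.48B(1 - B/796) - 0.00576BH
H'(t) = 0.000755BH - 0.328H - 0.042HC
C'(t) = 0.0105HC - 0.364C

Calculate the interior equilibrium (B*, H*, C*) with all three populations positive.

From dC/dt = 0: 0.0105H* = 0.364, so H* = 34.7.
From dB/dt = 0: 1.48(1 - B*/796) = 0.00576·34.7, giving B* = 796·(1 - 0.135) = 689.
From dH/dt = 0: 0.000755·689 - 0.328 = 0.042C*, so C* = 0.192/0.042 = 4.57.

B* ≈ 689, H* ≈ 34.7, C* ≈ 4.57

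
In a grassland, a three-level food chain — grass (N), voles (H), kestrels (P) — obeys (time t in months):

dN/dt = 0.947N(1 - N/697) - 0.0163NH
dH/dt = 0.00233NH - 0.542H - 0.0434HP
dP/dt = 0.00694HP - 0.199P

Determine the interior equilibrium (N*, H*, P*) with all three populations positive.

N* ≈ 353, H* ≈ 28.7, P* ≈ 6.46

From dP/dt = 0: 0.00694H* = 0.199, so H* = 28.7.
From dN/dt = 0: 0.947(1 - N*/697) = 0.0163·28.7, giving N* = 697·(1 - 0.494) = 353.
From dH/dt = 0: 0.00233·353 - 0.542 = 0.0434P*, so P* = 0.28/0.0434 = 6.46.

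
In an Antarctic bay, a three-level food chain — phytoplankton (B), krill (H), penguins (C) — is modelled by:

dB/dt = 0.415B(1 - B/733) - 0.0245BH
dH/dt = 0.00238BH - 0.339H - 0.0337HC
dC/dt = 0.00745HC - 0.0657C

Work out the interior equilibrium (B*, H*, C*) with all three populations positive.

B* ≈ 351, H* ≈ 8.82, C* ≈ 14.8

From dC/dt = 0: 0.00745H* = 0.0657, so H* = 8.82.
From dB/dt = 0: 0.415(1 - B*/733) = 0.0245·8.82, giving B* = 733·(1 - 0.521) = 351.
From dH/dt = 0: 0.00238·351 - 0.339 = 0.0337C*, so C* = 0.497/0.0337 = 14.8.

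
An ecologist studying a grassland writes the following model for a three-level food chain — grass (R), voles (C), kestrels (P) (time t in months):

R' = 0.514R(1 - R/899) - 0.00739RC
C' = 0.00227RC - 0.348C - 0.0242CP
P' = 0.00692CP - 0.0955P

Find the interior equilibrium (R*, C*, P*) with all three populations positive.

R* ≈ 721, C* ≈ 13.8, P* ≈ 53.2

From dP/dt = 0: 0.00692C* = 0.0955, so C* = 13.8.
From dR/dt = 0: 0.514(1 - R*/899) = 0.00739·13.8, giving R* = 899·(1 - 0.198) = 721.
From dC/dt = 0: 0.00227·721 - 0.348 = 0.0242P*, so P* = 1.29/0.0242 = 53.2.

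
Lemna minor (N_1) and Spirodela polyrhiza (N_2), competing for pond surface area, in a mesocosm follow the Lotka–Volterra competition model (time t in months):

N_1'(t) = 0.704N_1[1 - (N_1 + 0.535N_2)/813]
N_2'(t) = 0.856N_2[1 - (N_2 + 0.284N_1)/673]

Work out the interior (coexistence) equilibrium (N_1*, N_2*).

N_1* ≈ 534, N_2* ≈ 521

Setting both brackets to zero gives the nullclines N_1 + 0.535N_2 = 813 and 0.284N_1 + N_2 = 673.
Substituting N_2 = 673 - 0.284N_1 into the first: N_1(1 - 0.535·0.284) = 813 - 0.535·673.
So N_1* = 453/0.848 = 534, and then N_2* = 673 - 0.284·534 = 521.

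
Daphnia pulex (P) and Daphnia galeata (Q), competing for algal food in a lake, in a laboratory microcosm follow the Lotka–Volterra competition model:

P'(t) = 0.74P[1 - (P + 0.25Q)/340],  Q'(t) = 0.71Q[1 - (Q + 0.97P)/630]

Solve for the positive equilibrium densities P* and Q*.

P* ≈ 241, Q* ≈ 396

Setting both brackets to zero gives the nullclines P + 0.25Q = 340 and 0.97P + Q = 630.
Substituting Q = 630 - 0.97P into the first: P(1 - 0.25·0.97) = 340 - 0.25·630.
So P* = 182/0.758 = 241, and then Q* = 630 - 0.97·241 = 396.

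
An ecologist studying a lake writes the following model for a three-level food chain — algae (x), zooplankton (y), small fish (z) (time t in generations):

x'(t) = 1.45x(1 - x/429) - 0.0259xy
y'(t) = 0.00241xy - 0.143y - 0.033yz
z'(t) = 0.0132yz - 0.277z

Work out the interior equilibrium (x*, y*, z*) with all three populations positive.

From dz/dt = 0: 0.0132y* = 0.277, so y* = 21.
From dx/dt = 0: 1.45(1 - x*/429) = 0.0259·21, giving x* = 429·(1 - 0.375) = 268.
From dy/dt = 0: 0.00241·268 - 0.143 = 0.033z*, so z* = 0.503/0.033 = 15.3.

x* ≈ 268, y* ≈ 21, z* ≈ 15.3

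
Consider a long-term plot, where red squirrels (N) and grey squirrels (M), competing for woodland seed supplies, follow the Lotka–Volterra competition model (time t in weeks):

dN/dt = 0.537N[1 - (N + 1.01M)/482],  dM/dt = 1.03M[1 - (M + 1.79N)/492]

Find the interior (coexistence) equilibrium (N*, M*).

Setting both brackets to zero gives the nullclines N + 1.01M = 482 and 1.79N + M = 492.
Substituting M = 492 - 1.79N into the first: N(1 - 1.01·1.79) = 482 - 1.01·492.
So N* = -14.9/-0.808 = 18.5, and then M* = 492 - 1.79·18.5 = 459.

N* ≈ 18.5, M* ≈ 459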